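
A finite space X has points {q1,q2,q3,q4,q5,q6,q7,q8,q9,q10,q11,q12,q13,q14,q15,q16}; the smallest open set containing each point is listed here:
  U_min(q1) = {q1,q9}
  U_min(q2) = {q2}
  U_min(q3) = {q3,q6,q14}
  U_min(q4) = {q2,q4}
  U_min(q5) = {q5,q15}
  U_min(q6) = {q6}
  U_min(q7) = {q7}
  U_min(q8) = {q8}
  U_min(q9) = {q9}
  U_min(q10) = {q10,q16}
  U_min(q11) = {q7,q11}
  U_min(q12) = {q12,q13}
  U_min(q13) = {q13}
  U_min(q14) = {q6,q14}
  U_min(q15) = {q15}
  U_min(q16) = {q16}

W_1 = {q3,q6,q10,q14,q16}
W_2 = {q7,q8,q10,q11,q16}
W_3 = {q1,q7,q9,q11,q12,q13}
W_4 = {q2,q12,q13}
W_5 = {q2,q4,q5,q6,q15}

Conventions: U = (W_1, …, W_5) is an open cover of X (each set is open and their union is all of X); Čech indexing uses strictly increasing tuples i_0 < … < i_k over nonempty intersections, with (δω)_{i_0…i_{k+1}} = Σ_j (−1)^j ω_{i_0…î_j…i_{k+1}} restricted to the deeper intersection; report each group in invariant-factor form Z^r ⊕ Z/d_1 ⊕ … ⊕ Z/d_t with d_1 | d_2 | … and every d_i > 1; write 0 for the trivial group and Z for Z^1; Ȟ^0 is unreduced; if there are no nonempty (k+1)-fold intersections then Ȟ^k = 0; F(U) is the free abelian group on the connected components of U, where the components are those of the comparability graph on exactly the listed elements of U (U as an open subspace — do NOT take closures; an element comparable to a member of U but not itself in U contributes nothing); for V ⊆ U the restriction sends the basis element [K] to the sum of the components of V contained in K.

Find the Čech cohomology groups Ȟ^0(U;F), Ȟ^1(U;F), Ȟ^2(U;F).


Ȟ^0 ≅ Z^8; Ȟ^1 ≅ 0; Ȟ^2 ≅ 0

nonempty intersections:
  W12={q10,q16} W15={q6} W23={q7,q11} W34={q12,q13} W45={q2}
components per intersection:
  W1: {q3,q6,q14} {q10,q16}
  W2: {q7,q11} {q8} {q10,q16}
  W3: {q1,q9} {q7,q11} {q12,q13}
  W4: {q2} {q12,q13}
  W5: {q2,q4} {q5,q15} {q6}
  W12: {q10,q16}
  W15: {q6}
  W23: {q7,q11}
  W34: {q12,q13}
  W45: {q2}
C dims 13,5; δ0: rk 5, SNF 1^5
Ȟ^0: (13−5)−0=8 ⇒ Z^8
Ȟ^1: (5−0)−5=0 ⇒ 0
Ȟ^2: (0−0)−0=0 ⇒ 0


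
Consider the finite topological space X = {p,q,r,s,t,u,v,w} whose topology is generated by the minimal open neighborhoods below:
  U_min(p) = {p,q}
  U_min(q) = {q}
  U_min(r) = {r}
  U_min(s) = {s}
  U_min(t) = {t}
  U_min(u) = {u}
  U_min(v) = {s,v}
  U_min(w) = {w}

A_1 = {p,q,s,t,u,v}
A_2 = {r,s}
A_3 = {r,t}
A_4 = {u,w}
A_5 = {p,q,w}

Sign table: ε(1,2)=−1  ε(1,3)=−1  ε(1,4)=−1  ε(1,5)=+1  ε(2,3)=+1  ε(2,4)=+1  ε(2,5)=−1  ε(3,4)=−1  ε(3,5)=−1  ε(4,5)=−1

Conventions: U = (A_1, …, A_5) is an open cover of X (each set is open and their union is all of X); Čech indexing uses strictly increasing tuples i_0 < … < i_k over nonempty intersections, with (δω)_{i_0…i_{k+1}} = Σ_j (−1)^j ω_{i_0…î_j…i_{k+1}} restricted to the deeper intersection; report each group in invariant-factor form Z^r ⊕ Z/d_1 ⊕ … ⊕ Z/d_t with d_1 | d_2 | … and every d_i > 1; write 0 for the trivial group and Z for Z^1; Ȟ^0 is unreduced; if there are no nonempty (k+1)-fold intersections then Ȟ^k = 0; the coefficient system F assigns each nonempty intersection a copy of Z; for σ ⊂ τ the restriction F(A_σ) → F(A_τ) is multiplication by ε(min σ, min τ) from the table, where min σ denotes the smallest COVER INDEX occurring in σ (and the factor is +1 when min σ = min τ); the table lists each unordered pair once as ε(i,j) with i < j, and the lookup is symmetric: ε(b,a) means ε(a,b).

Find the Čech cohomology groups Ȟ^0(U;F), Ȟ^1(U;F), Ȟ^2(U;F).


intersection data:
  A12={s} A13={t} A14={u} A15={p,q} A23={r} A45={w}
C dims 5,6; δ0: rk 4, SNF 1^4
Ȟ^0 = (5 − 4) − 0 = 1, so Ȟ^0 ≅ Z
Ȟ^1 = (6 − 0) − 4 = 2, so Ȟ^1 ≅ Z^2
Ȟ^2 = (0 − 0) − 0 = 0, so Ȟ^2 ≅ 0

Ȟ^0 ≅ Z, Ȟ^1 ≅ Z^2 and Ȟ^2 ≅ 0


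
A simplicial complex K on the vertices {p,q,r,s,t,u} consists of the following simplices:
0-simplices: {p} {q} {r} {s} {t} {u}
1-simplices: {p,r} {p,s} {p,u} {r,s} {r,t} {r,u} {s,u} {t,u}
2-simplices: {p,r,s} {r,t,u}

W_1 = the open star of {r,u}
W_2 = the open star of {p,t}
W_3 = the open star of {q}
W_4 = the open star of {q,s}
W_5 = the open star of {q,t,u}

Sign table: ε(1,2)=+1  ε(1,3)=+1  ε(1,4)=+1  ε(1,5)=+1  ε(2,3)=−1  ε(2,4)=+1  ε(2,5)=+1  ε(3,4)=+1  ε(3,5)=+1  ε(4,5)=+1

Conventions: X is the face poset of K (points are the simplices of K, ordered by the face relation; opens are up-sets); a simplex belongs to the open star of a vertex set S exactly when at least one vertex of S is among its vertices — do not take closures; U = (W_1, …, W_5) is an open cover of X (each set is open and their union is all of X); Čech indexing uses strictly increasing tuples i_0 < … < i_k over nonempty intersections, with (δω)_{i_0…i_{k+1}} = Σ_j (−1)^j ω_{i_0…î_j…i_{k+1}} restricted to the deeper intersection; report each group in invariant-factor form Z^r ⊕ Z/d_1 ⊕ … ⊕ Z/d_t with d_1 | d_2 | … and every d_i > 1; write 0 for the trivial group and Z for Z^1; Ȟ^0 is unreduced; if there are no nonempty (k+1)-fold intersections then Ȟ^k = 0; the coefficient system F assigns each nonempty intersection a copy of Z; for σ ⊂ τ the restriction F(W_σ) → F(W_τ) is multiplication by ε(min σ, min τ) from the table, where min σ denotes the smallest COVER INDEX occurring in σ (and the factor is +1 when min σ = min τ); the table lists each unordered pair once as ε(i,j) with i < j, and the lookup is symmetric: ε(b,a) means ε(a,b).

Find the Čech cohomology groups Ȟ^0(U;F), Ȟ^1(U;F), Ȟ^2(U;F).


nonempty intersections:
  W1={{r},{u},{p,r},{p,u},{r,s},{r,t},{r,u},{s,u},{t,u},{p,r,s},{r,t,u}} W2={{p},{t},{p,r},{p,s},{p,u},{r,t},{t,u},{p,r,s},{r,t,u}} W3={{q}} W4={{q},{s},{p,s},{r,s},{s,u},{p,r,s}} W5={{q},{t},{u},{p,u},{r,t},{r,u},{s,u},{t,u},{r,t,u}}
  W12={{p,r},{p,u},{r,t},{t,u},{p,r,s},{r,t,u}} W14={{r,s},{s,u},{p,r,s}} W15={{u},{p,u},{r,t},{r,u},{s,u},{t,u},{r,t,u}} W24={{p,s},{p,r,s}} W25={{t},{p,u},{r,t},{t,u},{r,t,u}} W34={{q}} W35={{q}} W45={{q},{s,u}}
  W124={{p,r,s}} W125={{p,u},{r,t},{t,u},{r,t,u}} W145={{s,u}} W345={{q}}
C dims 5,8,4; δ0: rk 4, SNF 1^4; δ1: rk 4, SNF 1^4
Ȟ^0: (5−4)−0=1 ⇒ Z
Ȟ^1: (8−4)−4=0 ⇒ 0
Ȟ^2: (4−0)−4=0 ⇒ 0

Ȟ^0(U;F) ≅ Z; Ȟ^1(U;F) ≅ 0; Ȟ^2(U;F) ≅ 0


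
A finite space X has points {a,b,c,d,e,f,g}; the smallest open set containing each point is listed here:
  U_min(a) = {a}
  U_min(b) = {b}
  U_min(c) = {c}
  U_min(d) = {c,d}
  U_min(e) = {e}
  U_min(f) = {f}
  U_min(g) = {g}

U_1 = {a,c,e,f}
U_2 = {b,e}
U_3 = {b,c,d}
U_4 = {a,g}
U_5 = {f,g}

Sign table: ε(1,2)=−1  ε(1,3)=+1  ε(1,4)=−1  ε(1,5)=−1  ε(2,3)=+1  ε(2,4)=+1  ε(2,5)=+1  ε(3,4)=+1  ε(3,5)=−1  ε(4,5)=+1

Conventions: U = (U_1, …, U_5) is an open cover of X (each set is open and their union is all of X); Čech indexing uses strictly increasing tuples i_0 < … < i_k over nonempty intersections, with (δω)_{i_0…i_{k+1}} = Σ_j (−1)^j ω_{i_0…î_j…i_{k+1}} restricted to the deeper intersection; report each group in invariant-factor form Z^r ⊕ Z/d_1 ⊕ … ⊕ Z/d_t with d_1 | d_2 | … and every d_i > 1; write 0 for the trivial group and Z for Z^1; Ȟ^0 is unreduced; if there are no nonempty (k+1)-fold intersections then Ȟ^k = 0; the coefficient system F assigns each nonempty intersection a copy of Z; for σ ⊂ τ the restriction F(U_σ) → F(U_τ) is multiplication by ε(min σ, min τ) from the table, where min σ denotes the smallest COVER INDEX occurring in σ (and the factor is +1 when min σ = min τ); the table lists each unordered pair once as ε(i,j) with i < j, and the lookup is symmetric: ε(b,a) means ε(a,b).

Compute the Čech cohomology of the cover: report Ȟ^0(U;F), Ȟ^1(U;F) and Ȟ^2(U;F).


nonempty overlaps:
  U12={e} U13={c} U14={a} U15={f} U23={b} U45={g}
C dims 5,6; δ0: rk 5, SNF 1^4·2
degree 0: 5−5−0 = 0 → Ȟ^0 ≅ 0
degree 1: 6−0−5 = 1 plus torsion [2] → Ȟ^1 ≅ Z ⊕ Z/2
degree 2: 0−0−0 = 0 → Ȟ^2 ≅ 0

Ȟ^0(U;F) ≅ 0, Ȟ^1(U;F) ≅ Z ⊕ Z/2 and Ȟ^2(U;F) ≅ 0


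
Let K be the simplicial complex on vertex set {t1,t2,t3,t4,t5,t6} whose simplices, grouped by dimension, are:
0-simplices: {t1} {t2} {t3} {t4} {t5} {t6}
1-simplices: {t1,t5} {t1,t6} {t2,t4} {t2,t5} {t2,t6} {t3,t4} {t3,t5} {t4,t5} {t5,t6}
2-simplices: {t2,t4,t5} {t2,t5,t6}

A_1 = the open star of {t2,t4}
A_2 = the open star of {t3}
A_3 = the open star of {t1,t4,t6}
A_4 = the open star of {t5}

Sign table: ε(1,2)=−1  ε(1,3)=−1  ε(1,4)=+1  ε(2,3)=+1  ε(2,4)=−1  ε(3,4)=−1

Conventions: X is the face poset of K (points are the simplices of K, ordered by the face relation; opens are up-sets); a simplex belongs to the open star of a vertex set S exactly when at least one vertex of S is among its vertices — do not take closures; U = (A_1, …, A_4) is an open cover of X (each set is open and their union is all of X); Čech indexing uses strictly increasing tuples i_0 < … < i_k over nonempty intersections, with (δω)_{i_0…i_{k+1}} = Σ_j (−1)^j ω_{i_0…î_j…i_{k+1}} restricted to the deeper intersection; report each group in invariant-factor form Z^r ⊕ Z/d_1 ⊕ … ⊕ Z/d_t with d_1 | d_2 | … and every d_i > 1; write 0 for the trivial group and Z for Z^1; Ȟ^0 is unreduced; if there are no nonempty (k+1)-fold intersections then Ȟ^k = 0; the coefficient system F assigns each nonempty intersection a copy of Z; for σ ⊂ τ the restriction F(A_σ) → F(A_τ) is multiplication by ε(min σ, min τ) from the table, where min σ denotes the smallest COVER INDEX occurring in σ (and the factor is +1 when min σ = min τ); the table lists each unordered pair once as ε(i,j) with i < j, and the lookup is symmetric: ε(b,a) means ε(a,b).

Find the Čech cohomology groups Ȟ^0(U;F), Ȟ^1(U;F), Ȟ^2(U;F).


Ȟ^0(U;F) ≅ Z, Ȟ^1(U;F) ≅ Z and Ȟ^2(U;F) ≅ 0

nonempty overlaps:
  A1={{t2},{t4},{t2,t4},{t2,t5},{t2,t6},{t3,t4},{t4,t5},{t2,t4,t5},{t2,t5,t6}} A2={{t3},{t3,t4},{t3,t5}} A3={{t1},{t4},{t6},{t1,t5},{t1,t6},{t2,t4},{t2,t6},{t3,t4},{t4,t5},{t5,t6},{t2,t4,t5},{t2,t5,t6}} A4={{t5},{t1,t5},{t2,t5},{t3,t5},{t4,t5},{t5,t6},{t2,t4,t5},{t2,t5,t6}}
  A12={{t3,t4}} A13={{t4},{t2,t4},{t2,t6},{t3,t4},{t4,t5},{t2,t4,t5},{t2,t5,t6}} A14={{t2,t5},{t4,t5},{t2,t4,t5},{t2,t5,t6}} A23={{t3,t4}} A24={{t3,t5}} A34={{t1,t5},{t4,t5},{t5,t6},{t2,t4,t5},{t2,t5,t6}}
  A123={{t3,t4}} A134={{t4,t5},{t2,t4,t5},{t2,t5,t6}}
C dims 4,6,2; δ0: rk 3, SNF 1^3; δ1: rk 2, SNF 1^2
degree 0: 4−3−0 = 1 → Ȟ^0 ≅ Z
degree 1: 6−2−3 = 1 → Ȟ^1 ≅ Z
degree 2: 2−0−2 = 0 → Ȟ^2 ≅ 0


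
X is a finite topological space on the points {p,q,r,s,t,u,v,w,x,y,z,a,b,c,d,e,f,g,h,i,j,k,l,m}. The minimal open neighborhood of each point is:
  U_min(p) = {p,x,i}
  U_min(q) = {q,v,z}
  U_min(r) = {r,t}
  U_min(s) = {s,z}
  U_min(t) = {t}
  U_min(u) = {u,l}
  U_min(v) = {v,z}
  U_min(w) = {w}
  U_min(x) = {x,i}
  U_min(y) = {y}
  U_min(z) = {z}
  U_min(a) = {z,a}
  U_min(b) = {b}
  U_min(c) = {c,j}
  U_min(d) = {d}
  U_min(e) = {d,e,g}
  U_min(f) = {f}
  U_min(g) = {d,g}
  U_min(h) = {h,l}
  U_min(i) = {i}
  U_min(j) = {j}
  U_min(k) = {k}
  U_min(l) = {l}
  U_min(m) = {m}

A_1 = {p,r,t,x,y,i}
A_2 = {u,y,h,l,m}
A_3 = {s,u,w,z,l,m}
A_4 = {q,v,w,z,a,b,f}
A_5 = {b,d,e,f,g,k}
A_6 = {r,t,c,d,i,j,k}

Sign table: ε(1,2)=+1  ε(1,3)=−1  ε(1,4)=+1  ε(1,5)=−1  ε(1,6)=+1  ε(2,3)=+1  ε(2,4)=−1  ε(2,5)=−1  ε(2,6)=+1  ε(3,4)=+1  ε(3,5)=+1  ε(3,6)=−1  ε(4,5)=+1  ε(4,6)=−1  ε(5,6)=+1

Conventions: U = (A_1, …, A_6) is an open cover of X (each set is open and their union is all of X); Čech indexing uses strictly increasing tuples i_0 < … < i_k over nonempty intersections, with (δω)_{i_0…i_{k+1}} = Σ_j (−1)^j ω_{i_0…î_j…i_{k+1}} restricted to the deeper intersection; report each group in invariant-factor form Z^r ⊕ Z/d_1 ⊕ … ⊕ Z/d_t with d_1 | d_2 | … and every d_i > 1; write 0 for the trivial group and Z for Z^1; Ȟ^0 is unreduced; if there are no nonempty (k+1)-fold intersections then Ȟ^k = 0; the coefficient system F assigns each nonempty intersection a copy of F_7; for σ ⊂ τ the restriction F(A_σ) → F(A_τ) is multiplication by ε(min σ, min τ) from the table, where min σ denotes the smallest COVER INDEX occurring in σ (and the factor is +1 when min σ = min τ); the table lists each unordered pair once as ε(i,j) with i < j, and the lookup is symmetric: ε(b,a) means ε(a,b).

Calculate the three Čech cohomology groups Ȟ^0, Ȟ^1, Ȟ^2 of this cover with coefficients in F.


Ȟ^0 = Z/7,  Ȟ^1 = Z/7,  Ȟ^2 = 0

nonempty overlaps:
  A12={y} A16={r,t,i} A23={u,l,m} A34={w,z} A45={b,f} A56={d,k}
C dims 6,6; δ0: rk_F7 5
degree 0: 6−5−0 = 1 → Ȟ^0 ≅ Z/7
degree 1: 6−0−5 = 1 → Ȟ^1 ≅ Z/7
degree 2: 0−0−0 = 0 → Ȟ^2 ≅ 0


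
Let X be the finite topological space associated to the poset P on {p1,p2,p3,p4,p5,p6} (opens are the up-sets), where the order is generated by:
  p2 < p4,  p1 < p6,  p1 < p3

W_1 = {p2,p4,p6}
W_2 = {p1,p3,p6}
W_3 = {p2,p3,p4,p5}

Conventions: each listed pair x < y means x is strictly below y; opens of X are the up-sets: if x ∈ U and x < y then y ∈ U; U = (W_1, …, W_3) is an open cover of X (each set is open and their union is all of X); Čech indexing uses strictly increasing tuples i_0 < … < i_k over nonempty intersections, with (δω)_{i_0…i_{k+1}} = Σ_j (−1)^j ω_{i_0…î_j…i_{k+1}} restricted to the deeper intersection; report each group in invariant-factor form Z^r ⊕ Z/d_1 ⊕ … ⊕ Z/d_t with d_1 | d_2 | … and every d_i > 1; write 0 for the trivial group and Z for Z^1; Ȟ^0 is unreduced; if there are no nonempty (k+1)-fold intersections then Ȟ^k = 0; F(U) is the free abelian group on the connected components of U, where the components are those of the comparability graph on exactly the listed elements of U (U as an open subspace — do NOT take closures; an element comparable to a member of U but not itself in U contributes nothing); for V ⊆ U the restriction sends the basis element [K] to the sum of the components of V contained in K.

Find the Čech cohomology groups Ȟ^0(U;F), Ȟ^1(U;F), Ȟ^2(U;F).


Ȟ^0 = Z^3, Ȟ^1 = 0 and Ȟ^2 = 0

intersection data:
  W12={p6} W13={p2,p4} W23={p3}
components per intersection:
  W1: {p2,p4} {p6}
  W2: {p1,p3,p6}
  W3: {p2,p4} {p3} {p5}
  W12: {p6}
  W13: {p2,p4}
  W23: {p3}
C dims 6,3; δ0: rk 3, SNF 1^3
Ȟ^0 = (6 − 3) − 0 = 3, so Ȟ^0 ≅ Z^3
Ȟ^1 = (3 − 0) − 3 = 0, so Ȟ^1 ≅ 0
Ȟ^2 = (0 − 0) − 0 = 0, so Ȟ^2 ≅ 0


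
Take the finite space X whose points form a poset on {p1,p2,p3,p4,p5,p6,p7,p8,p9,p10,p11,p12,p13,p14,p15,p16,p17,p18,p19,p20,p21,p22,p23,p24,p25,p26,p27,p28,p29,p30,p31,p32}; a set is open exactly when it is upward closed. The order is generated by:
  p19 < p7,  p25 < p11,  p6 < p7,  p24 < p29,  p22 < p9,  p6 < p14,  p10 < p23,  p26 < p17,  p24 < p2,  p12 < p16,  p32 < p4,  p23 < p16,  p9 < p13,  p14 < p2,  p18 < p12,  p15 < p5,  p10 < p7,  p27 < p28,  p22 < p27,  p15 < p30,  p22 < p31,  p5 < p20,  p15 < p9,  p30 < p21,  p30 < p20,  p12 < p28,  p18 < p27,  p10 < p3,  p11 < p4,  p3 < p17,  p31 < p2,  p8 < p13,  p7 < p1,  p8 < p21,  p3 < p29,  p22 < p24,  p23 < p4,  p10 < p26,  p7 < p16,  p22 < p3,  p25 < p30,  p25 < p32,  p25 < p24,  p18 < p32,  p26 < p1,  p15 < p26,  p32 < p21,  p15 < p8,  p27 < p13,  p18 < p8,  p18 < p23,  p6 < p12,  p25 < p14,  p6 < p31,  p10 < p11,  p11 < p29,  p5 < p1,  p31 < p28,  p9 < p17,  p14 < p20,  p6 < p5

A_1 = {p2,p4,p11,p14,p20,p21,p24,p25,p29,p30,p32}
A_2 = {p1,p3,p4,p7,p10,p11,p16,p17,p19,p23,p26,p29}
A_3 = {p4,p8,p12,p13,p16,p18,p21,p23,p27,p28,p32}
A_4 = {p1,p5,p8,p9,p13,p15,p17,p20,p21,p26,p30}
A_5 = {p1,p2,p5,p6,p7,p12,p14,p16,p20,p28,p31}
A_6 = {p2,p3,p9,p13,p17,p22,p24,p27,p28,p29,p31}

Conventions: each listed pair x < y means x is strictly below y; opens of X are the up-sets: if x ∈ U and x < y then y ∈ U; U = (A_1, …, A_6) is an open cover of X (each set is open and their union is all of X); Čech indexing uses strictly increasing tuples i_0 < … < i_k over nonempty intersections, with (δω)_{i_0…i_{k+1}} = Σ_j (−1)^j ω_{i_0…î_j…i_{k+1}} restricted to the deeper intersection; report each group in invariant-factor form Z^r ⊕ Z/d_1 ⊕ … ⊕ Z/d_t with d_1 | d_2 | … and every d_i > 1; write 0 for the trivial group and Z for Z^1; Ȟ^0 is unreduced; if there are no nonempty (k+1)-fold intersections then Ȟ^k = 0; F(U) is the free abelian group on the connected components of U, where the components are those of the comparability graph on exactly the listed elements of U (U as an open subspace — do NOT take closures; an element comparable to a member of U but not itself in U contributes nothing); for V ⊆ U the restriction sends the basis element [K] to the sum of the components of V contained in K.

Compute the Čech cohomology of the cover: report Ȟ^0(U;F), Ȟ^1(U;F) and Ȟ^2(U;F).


nonempty overlaps:
  A12={p4,p11,p29} A13={p4,p21,p32} A14={p20,p21,p30} A15={p2,p14,p20} A16={p2,p24,p29} A23={p4,p16,p23} A24={p1,p17,p26} A25={p1,p7,p16} A26={p3,p17,p29} A34={p8,p13,p21} A35={p12,p16,p28} A36={p13,p27,p28} A45={p1,p5,p20} A46={p9,p13,p17} A56={p2,p28,p31}
  A123={p4} A126={p29} A134={p21} A145={p20} A156={p2} A235={p16} A245={p1} A246={p17} A346={p13} A356={p28}
components per intersection:
  A1: {p2,p4,p11,p14,p20,p21,p24,p25,p29,p30,p32}
  A2: {p1,p3,p4,p7,p10,p11,p16,p17,p19,p23,p26,p29}
  A3: {p4,p8,p12,p13,p16,p18,p21,p23,p27,p28,p32}
  A4: {p1,p5,p8,p9,p13,p15,p17,p20,p21,p26,p30}
  A5: {p1,p2,p5,p6,p7,p12,p14,p16,p20,p28,p31}
  A6: {p2,p3,p9,p13,p17,p22,p24,p27,p28,p29,p31}
  A12: {p4,p11,p29}
  A13: {p4,p21,p32}
  A14: {p20,p21,p30}
  A15: {p2,p14,p20}
  A16: {p2,p24,p29}
  A23: {p4,p16,p23}
  A24: {p1,p17,p26}
  A25: {p1,p7,p16}
  A26: {p3,p17,p29}
  A34: {p8,p13,p21}
  A35: {p12,p16,p28}
  A36: {p13,p27,p28}
  A45: {p1,p5,p20}
  A46: {p9,p13,p17}
  A56: {p2,p28,p31}
  A123: {p4}
  A126: {p29}
  A134: {p21}
  A145: {p20}
  A156: {p2}
  A235: {p16}
  A245: {p1}
  A246: {p17}
  A346: {p13}
  A356: {p28}
C dims 6,15,10; δ0: rk 5, SNF 1^5; δ1: rk 10, SNF 1^9·2
degree 0: 6−5−0 = 1 → Ȟ^0 ≅ Z
degree 1: 15−10−5 = 0 → Ȟ^1 ≅ 0
degree 2: 10−0−10 = 0 plus torsion [2] → Ȟ^2 ≅ Z/2

Ȟ^0(U;F) ≅ Z; Ȟ^1(U;F) ≅ 0; Ȟ^2(U;F) ≅ Z/2


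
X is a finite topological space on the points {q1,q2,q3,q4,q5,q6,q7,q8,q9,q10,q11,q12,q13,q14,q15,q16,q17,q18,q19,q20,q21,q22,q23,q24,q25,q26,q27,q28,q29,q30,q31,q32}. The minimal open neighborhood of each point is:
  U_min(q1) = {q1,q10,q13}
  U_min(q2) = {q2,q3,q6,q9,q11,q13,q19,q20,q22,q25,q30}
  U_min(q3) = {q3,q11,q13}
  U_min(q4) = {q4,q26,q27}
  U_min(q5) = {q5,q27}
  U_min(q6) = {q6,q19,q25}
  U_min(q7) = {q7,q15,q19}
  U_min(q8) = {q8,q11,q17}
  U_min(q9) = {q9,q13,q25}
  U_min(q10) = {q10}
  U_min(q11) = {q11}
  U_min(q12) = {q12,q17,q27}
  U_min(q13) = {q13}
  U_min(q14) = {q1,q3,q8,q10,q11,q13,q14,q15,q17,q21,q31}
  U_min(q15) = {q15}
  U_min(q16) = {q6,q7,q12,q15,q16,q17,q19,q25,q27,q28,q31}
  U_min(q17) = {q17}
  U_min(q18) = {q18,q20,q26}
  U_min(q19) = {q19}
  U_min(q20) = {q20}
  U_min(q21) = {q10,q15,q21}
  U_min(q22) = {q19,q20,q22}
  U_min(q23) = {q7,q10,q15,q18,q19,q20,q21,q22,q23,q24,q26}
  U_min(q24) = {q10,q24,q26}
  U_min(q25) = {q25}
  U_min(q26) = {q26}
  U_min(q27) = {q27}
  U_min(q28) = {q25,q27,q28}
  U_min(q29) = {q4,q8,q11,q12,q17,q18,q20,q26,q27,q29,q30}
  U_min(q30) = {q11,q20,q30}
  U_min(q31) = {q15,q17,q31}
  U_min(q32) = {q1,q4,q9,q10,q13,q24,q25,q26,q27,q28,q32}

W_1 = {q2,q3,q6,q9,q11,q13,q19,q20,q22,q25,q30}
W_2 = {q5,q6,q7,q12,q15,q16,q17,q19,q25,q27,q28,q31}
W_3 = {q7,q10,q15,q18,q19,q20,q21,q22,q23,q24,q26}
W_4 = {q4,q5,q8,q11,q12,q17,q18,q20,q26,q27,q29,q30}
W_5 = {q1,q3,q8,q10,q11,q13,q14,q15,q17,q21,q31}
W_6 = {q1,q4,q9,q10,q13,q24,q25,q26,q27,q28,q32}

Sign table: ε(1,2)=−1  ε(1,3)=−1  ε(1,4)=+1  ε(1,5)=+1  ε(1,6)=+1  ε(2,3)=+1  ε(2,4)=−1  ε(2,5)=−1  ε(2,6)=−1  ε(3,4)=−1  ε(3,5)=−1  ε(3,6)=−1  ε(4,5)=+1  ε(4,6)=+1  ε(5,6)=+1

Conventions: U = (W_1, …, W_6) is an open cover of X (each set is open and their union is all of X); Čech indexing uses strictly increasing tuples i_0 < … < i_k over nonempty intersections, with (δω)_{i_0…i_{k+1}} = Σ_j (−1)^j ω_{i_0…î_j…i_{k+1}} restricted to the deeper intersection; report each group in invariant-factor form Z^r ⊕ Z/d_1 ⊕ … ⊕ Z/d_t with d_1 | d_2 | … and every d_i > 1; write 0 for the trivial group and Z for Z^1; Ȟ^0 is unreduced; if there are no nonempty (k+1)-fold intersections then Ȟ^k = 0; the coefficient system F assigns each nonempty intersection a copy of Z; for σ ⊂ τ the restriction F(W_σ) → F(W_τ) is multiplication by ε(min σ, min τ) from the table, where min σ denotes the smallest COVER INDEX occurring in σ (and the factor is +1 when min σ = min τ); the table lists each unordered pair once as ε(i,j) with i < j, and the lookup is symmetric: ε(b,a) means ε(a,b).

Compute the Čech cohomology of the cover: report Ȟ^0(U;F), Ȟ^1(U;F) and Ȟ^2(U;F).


cover nerve:
  W12={q6,q19,q25} W13={q19,q20,q22} W14={q11,q20,q30} W15={q3,q11,q13} W16={q9,q13,q25} W23={q7,q15,q19} W24={q5,q12,q17,q27} W25={q15,q17,q31} W26={q25,q27,q28} W34={q18,q20,q26} W35={q10,q15,q21} W36={q10,q24,q26} W45={q8,q11,q17} W46={q4,q26,q27} W56={q1,q10,q13}
  W123={q19} W126={q25} W134={q20} W145={q11} W156={q13} W235={q15} W245={q17} W246={q27} W346={q26} W356={q10}
C dims 6,15,10; δ0: rk 5, SNF 1^5; δ1: rk 10, SNF 1^9·2
Ȟ^0: (6−5)−0=1 ⇒ Z
Ȟ^1: (15−10)−5=0 ⇒ 0
Ȟ^2: (10−0)−10=0 plus torsion [2] ⇒ Z/2

Ȟ^0 = Z,  Ȟ^1 = 0,  Ȟ^2 = Z/2


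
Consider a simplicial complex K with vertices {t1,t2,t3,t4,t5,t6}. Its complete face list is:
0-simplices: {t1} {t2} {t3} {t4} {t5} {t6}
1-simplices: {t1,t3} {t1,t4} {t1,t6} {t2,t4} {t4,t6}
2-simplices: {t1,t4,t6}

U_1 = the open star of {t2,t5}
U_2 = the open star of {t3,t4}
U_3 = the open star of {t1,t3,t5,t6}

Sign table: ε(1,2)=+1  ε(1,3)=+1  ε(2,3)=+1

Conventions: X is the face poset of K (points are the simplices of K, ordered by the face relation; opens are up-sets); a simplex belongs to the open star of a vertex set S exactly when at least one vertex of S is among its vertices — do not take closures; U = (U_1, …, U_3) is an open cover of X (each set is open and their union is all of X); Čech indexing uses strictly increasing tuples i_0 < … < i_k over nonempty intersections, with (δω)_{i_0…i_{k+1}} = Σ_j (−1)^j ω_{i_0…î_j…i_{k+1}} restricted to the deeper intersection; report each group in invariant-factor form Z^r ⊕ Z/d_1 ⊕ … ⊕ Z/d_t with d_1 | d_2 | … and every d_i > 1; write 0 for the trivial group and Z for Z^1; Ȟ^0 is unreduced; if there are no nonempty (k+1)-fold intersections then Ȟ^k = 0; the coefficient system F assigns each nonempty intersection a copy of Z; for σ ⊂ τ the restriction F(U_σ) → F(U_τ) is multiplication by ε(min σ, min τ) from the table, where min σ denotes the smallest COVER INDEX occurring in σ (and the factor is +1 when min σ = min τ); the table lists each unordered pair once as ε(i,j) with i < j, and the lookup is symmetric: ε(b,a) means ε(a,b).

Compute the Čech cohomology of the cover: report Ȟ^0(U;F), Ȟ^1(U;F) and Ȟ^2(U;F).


nerve of the cover:
  U1={{t2},{t5},{t2,t4}} U2={{t3},{t4},{t1,t3},{t1,t4},{t2,t4},{t4,t6},{t1,t4,t6}} U3={{t1},{t3},{t5},{t6},{t1,t3},{t1,t4},{t1,t6},{t4,t6},{t1,t4,t6}}
  U12={{t2,t4}} U13={{t5}} U23={{t3},{t1,t3},{t1,t4},{t4,t6},{t1,t4,t6}}
C dims 3,3; δ0: rk 2, SNF 1^2
Ȟ^0 = (3 − 2) − 0 = 1, so Ȟ^0 ≅ Z
Ȟ^1 = (3 − 0) − 2 = 1, so Ȟ^1 ≅ Z
Ȟ^2 = (0 − 0) − 0 = 0, so Ȟ^2 ≅ 0

Ȟ^0 = Z,  Ȟ^1 = Z,  Ȟ^2 = 0


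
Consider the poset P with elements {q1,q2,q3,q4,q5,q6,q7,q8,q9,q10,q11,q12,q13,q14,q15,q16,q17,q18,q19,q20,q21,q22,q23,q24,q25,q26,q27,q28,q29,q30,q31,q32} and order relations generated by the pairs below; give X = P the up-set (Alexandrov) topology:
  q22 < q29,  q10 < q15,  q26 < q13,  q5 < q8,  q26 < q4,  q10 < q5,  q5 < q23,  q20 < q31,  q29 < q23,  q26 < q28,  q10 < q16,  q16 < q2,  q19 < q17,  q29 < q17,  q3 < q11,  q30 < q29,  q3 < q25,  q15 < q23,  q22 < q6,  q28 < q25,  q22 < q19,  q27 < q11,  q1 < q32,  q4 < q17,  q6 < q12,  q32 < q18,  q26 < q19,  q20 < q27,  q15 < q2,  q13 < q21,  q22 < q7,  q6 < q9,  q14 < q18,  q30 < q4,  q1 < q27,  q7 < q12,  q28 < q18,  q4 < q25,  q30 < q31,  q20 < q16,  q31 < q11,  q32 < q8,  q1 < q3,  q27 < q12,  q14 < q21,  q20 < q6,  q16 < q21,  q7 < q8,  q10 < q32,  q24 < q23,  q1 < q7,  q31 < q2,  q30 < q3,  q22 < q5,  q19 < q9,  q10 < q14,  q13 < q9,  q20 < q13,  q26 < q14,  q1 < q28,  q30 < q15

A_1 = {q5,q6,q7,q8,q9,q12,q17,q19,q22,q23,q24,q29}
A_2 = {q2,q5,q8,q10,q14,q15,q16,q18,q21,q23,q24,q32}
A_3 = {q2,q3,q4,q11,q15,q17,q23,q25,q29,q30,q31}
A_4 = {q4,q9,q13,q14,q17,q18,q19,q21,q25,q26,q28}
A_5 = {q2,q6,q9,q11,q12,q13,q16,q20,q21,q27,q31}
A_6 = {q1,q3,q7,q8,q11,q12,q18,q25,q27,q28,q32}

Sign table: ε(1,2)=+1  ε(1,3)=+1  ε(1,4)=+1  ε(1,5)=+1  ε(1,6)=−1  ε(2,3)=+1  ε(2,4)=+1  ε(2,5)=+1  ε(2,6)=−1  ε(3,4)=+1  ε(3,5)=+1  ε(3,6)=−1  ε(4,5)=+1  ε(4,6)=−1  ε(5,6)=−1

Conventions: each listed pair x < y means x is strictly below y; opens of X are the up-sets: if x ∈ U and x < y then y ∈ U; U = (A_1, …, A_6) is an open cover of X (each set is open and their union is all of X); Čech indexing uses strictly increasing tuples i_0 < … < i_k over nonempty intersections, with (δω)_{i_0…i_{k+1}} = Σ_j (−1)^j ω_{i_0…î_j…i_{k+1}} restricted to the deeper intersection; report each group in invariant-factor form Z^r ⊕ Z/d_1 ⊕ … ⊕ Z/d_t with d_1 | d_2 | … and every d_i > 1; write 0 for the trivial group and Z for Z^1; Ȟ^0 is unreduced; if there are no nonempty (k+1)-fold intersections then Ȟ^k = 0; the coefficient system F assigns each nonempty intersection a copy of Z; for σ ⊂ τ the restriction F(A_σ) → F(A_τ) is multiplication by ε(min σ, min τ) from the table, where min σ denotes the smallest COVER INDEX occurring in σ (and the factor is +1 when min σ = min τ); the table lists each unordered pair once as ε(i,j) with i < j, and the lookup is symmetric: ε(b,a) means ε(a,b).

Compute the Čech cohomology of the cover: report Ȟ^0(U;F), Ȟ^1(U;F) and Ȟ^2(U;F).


Ȟ^0 ≅ Z, Ȟ^1 ≅ 0 and Ȟ^2 ≅ Z/2

nonempty overlaps:
  A12={q5,q8,q23,q24} A13={q17,q23,q29} A14={q9,q17,q19} A15={q6,q9,q12} A16={q7,q8,q12} A23={q2,q15,q23} A24={q14,q18,q21} A25={q2,q16,q21} A26={q8,q18,q32} A34={q4,q17,q25} A35={q2,q11,q31} A36={q3,q11,q25} A45={q9,q13,q21} A46={q18,q25,q28} A56={q11,q12,q27}
  A123={q23} A126={q8} A134={q17} A145={q9} A156={q12} A235={q2} A245={q21} A246={q18} A346={q25} A356={q11}
C dims 6,15,10; δ0: rk 5, SNF 1^5; δ1: rk 10, SNF 1^9·2
degree 0: 6−5−0 = 1 → Ȟ^0 ≅ Z
degree 1: 15−10−5 = 0 → Ȟ^1 ≅ 0
degree 2: 10−0−10 = 0 plus torsion [2] → Ȟ^2 ≅ Z/2


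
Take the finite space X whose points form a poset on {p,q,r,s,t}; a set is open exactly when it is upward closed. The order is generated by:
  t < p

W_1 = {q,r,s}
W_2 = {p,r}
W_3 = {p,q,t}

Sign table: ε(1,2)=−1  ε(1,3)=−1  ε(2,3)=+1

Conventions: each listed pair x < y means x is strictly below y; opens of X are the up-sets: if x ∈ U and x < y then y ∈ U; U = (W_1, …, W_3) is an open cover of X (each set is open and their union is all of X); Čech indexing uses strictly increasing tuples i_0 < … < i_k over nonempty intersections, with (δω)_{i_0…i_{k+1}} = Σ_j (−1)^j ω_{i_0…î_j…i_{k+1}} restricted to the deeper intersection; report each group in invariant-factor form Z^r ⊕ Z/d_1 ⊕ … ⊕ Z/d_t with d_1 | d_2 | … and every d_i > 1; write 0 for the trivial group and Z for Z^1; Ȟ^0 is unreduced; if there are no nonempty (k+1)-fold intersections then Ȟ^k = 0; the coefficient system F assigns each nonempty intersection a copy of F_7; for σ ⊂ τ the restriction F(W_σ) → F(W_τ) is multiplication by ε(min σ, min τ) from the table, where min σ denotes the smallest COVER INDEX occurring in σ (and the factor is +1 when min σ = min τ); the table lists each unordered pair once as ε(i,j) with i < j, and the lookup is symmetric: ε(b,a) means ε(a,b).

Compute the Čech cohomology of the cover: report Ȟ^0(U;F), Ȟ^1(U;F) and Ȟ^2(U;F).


nonempty intersections:
  W12={r} W13={q} W23={p}
C dims 3,3; δ0: rk_F7 2
Ȟ^0: (3−2)−0=1 ⇒ Z/7
Ȟ^1: (3−0)−2=1 ⇒ Z/7
Ȟ^2: (0−0)−0=0 ⇒ 0

Ȟ^0 ≅ Z/7,  Ȟ^1 ≅ Z/7,  Ȟ^2 ≅ 0


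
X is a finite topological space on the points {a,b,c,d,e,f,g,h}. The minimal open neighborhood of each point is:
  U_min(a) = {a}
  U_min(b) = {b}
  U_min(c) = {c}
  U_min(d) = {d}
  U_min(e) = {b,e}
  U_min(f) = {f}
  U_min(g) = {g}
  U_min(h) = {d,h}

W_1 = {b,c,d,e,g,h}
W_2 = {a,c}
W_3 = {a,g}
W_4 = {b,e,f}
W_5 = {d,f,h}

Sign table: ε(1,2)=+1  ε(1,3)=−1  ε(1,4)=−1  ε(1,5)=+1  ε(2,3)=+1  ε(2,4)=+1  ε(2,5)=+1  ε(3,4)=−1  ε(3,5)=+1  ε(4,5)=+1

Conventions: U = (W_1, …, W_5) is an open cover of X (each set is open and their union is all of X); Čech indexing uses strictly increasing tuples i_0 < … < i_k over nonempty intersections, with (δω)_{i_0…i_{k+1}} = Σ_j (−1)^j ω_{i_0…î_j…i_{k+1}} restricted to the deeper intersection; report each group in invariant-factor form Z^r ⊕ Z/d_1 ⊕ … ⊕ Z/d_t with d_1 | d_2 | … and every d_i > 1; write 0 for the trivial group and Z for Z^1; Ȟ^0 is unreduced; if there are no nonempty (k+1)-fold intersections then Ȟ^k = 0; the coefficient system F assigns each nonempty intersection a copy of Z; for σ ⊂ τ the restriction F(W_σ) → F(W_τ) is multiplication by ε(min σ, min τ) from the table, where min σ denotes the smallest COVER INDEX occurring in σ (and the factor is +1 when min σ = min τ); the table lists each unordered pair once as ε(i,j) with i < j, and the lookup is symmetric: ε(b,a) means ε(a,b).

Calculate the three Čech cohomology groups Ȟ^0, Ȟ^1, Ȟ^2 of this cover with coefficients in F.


intersection data:
  W12={c} W13={g} W14={b,e} W15={d,h} W23={a} W45={f}
C dims 5,6; δ0: rk 5, SNF 1^4·2
Ȟ^0 = (5 − 5) − 0 = 0, so Ȟ^0 ≅ 0
Ȟ^1 = (6 − 0) − 5 = 1 plus torsion [2], so Ȟ^1 ≅ Z ⊕ Z/2
Ȟ^2 = (0 − 0) − 0 = 0, so Ȟ^2 ≅ 0

Ȟ^0 ≅ 0,  Ȟ^1 ≅ Z ⊕ Z/2,  Ȟ^2 ≅ 0


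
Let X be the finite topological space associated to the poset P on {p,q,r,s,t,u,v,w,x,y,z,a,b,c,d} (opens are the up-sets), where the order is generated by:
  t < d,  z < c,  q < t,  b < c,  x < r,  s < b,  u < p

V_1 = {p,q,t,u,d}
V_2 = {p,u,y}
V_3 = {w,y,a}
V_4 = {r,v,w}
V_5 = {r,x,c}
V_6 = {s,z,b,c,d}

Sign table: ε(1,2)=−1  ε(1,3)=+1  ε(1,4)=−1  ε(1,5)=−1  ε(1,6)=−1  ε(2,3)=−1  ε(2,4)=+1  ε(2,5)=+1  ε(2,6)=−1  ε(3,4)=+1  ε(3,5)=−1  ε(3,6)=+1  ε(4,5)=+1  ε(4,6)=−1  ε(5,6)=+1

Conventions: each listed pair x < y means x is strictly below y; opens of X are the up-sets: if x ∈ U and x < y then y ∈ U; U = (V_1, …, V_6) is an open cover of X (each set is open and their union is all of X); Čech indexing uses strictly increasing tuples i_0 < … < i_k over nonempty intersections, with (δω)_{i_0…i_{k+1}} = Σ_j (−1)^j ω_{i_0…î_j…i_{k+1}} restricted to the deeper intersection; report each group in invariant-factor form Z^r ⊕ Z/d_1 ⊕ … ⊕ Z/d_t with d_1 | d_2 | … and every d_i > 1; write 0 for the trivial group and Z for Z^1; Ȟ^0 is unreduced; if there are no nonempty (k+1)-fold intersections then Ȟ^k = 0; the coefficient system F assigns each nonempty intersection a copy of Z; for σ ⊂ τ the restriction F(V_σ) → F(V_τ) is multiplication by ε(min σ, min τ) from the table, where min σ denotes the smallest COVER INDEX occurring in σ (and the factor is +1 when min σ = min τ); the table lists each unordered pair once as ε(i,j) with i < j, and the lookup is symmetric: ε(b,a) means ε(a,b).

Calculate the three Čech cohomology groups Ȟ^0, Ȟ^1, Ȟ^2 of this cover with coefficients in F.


Ȟ^0(U;F) ≅ 0, Ȟ^1(U;F) ≅ Z/2 and Ȟ^2(U;F) ≅ 0

nerve of the cover:
  V12={p,u} V16={d} V23={y} V34={w} V45={r} V56={c}
C dims 6,6; δ0: rk 6, SNF 1^5·2
Ȟ^0 = (6 − 6) − 0 = 0, so Ȟ^0 ≅ 0
Ȟ^1 = (6 − 0) − 6 = 0 plus torsion [2], so Ȟ^1 ≅ Z/2
Ȟ^2 = (0 − 0) − 0 = 0, so Ȟ^2 ≅ 0


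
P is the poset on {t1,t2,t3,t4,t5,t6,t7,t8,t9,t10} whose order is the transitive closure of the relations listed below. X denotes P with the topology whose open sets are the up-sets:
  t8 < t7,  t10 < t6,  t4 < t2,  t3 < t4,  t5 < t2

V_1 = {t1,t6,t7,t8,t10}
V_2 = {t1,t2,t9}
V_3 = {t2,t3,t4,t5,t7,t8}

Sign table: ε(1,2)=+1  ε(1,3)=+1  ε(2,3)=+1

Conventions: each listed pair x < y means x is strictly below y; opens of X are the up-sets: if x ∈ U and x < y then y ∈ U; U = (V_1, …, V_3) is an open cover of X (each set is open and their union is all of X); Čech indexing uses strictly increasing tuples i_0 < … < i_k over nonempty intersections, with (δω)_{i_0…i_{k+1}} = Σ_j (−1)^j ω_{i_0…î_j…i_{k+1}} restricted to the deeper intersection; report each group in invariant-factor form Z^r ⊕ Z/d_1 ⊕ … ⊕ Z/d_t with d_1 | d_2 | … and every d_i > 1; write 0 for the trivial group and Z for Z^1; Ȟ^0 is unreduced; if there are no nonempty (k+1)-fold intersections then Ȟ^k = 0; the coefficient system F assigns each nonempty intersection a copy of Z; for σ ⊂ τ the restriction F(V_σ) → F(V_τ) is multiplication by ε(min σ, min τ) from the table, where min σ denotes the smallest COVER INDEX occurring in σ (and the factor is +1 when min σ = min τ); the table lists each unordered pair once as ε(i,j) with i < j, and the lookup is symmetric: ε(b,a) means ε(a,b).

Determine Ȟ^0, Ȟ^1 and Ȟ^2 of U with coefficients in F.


cover nerve:
  V12={t1} V13={t7,t8} V23={t2}
C dims 3,3; δ0: rk 2, SNF 1^2
Ȟ^0: (3−2)−0=1 ⇒ Z
Ȟ^1: (3−0)−2=1 ⇒ Z
Ȟ^2: (0−0)−0=0 ⇒ 0

Ȟ^0(U;F) ≅ Z, Ȟ^1(U;F) ≅ Z and Ȟ^2(U;F) ≅ 0


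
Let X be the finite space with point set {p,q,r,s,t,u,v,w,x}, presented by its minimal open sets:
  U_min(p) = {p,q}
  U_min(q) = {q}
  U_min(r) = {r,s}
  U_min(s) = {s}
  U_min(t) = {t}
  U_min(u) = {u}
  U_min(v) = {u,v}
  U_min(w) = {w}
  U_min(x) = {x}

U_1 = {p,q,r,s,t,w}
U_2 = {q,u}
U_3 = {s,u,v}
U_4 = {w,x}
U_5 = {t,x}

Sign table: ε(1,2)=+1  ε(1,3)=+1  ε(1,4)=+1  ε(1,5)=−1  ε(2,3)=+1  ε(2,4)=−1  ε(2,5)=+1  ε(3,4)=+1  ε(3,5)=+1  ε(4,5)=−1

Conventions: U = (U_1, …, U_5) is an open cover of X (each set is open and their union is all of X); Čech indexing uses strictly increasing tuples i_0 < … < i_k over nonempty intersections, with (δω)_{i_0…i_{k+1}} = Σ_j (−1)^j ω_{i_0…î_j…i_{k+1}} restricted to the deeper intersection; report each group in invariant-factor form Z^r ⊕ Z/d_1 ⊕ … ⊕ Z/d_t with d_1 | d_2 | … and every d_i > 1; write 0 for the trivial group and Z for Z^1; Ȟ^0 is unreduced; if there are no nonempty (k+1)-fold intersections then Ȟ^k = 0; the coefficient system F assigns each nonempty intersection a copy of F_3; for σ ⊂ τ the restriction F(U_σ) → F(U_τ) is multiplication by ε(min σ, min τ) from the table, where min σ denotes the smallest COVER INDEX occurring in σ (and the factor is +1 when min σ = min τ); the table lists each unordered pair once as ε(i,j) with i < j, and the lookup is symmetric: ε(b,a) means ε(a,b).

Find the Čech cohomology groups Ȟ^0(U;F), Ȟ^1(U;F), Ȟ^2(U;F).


nerve of the cover:
  U12={q} U13={s} U14={w} U15={t} U23={u} U45={x}
C dims 5,6; δ0: rk_F3 4
Ȟ^0 = (5 − 4) − 0 = 1, so Ȟ^0 ≅ Z/3
Ȟ^1 = (6 − 0) − 4 = 2, so Ȟ^1 ≅ Z/3 ⊕ Z/3
Ȟ^2 = (0 − 0) − 0 = 0, so Ȟ^2 ≅ 0

Ȟ^0 ≅ Z/3; Ȟ^1 ≅ Z/3 ⊕ Z/3; Ȟ^2 ≅ 0


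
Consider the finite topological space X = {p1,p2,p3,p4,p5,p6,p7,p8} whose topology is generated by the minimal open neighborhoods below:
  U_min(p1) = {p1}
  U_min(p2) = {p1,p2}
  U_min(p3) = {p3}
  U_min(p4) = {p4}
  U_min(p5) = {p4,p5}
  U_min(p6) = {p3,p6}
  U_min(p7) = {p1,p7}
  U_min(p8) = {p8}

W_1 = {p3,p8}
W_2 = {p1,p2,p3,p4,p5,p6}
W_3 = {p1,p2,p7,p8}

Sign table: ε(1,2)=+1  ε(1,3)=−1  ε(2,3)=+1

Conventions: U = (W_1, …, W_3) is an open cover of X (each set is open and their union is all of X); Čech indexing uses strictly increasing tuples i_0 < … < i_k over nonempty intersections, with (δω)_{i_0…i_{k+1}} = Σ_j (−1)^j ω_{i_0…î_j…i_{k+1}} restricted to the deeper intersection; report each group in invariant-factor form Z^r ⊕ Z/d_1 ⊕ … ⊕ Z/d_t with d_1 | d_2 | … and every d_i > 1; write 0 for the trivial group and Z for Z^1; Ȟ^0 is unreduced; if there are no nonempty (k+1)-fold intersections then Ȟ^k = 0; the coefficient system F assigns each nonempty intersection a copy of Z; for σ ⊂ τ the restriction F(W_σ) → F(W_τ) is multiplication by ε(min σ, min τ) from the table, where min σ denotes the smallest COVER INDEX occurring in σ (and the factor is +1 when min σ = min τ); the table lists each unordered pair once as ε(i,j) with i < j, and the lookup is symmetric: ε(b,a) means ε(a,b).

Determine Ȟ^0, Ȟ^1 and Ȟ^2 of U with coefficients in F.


nerve of the cover:
  W12={p3} W13={p8} W23={p1,p2}
C dims 3,3; δ0: rk 3, SNF 1^2·2
Ȟ^0 = (3 − 3) − 0 = 0, so Ȟ^0 ≅ 0
Ȟ^1 = (3 − 0) − 3 = 0 plus torsion [2], so Ȟ^1 ≅ Z/2
Ȟ^2 = (0 − 0) − 0 = 0, so Ȟ^2 ≅ 0

Ȟ^0 ≅ 0, Ȟ^1 ≅ Z/2, Ȟ^2 ≅ 0


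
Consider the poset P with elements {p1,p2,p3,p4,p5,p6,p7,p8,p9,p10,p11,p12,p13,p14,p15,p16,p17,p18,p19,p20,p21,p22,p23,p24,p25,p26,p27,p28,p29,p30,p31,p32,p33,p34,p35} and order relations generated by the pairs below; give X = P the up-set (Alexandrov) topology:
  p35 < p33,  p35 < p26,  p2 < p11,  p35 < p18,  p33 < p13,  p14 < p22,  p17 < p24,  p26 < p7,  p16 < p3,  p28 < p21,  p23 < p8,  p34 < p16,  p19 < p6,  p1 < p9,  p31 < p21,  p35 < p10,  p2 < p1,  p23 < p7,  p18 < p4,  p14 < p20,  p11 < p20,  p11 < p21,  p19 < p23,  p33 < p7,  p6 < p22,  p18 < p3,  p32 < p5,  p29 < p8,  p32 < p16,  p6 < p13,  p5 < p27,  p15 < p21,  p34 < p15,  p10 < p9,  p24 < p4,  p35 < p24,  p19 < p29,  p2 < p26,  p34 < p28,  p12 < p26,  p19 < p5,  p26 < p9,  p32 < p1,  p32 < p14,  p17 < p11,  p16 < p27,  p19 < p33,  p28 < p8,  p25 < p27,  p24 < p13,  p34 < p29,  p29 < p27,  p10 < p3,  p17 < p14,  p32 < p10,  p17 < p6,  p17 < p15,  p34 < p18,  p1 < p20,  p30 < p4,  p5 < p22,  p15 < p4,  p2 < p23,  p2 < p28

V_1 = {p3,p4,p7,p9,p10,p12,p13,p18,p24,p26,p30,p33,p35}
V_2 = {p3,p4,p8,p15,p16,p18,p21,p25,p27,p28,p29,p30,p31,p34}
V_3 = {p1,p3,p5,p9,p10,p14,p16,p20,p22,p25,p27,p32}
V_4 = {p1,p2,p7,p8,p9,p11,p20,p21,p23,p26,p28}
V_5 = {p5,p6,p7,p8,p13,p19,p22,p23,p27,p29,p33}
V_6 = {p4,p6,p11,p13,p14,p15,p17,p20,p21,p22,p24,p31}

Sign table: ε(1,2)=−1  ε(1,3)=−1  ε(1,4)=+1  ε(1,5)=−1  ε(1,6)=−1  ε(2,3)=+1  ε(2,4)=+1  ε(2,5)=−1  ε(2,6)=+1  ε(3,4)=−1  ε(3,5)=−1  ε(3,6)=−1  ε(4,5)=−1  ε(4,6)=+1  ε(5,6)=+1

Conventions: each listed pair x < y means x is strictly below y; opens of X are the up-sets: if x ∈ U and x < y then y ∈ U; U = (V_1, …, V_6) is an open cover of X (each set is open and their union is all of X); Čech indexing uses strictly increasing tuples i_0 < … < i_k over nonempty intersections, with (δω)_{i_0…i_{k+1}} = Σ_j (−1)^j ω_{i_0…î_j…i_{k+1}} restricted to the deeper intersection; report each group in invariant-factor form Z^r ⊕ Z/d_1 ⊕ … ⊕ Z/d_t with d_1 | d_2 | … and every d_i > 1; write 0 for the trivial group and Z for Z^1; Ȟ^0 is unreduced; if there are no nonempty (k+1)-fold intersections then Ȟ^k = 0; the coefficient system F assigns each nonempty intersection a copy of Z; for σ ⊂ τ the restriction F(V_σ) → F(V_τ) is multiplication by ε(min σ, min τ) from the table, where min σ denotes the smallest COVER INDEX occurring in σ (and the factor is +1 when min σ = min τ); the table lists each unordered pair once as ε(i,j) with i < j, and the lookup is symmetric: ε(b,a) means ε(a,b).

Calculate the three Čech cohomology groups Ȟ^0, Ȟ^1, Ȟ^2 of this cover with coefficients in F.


cover nerve:
  V12={p3,p4,p18,p30} V13={p3,p9,p10} V14={p7,p9,p26} V15={p7,p13,p33} V16={p4,p13,p24} V23={p3,p16,p25,p27} V24={p8,p21,p28} V25={p8,p27,p29} V26={p4,p15,p21,p31} V34={p1,p9,p20} V35={p5,p22,p27} V36={p14,p20,p22} V45={p7,p8,p23} V46={p11,p20,p21} V56={p6,p13,p22}
  V123={p3} V126={p4} V134={p9} V145={p7} V156={p13} V235={p27} V245={p8} V246={p21} V346={p20} V356={p22}
C dims 6,15,10; δ0: rk 6, SNF 1^5·2; δ1: rk 9, SNF 1^9
Ȟ^0: (6−6)−0=0 ⇒ 0
Ȟ^1: (15−9)−6=0 plus torsion [2] ⇒ Z/2
Ȟ^2: (10−0)−9=1 ⇒ Z

Ȟ^0(U;F) ≅ 0; Ȟ^1(U;F) ≅ Z/2; Ȟ^2(U;F) ≅ Z
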